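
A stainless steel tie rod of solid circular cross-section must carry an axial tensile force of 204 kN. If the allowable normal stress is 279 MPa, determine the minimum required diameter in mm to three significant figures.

30.5 mm

Required area A ≥ P/σ_allow = 204000/279 = 731.2 mm².
For a solid circular section, d ≥ √(4A/π) = 30.51 mm.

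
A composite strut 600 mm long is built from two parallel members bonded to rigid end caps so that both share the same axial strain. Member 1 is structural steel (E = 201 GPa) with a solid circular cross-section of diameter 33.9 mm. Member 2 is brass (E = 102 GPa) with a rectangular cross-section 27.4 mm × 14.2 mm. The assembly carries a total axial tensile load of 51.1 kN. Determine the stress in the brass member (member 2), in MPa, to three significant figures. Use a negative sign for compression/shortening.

A_1 = 902.6 mm².
A_2 = 389.1 mm².
Equal strain + equilibrium ⇒ each member carries load in proportion to AE: A₁E₁ = 181400000 N, A₂E₂ = 39690000 N, ΣAE = 221100000 N.
σ₂ = P·E₂/ΣAE = 51100·102000/221100000 = 23.57 MPa.

23.6 MPa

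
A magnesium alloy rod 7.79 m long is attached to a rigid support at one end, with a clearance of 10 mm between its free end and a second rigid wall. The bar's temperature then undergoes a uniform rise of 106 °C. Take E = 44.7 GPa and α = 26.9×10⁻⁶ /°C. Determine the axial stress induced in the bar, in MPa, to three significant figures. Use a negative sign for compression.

-70.1 MPa

Free thermal expansion αLΔT = 26.9e-6 · 7790 · 106 = 22.21 mm.
The walls engage after the gap closes; constrained expansion = 22.21 − 10 = 12.21 mm.
The walls impose strain ε = −(12.21)/7790 = -1.5677e-03; σ = Eε = 44700 · -1.5677e-03 = -70.08 MPa.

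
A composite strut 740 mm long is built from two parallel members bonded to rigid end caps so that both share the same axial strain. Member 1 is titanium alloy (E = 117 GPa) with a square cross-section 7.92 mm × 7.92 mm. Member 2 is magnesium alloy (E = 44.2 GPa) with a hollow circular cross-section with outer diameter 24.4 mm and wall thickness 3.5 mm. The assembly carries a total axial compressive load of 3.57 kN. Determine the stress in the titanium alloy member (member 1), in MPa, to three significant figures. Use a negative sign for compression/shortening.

-23.9 MPa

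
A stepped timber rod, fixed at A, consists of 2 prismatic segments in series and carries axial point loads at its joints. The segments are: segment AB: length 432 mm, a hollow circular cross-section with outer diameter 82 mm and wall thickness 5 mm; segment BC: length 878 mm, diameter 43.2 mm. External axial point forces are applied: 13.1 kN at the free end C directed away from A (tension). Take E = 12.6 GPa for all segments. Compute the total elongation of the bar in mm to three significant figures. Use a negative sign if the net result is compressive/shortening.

Internal axial forces (sectioning from the free end, tension +): N_BC = 13.1 kN, N_AB = 13.1 kN.
A_AB = 1210 mm².
A_BC = 1466 mm².
δ_AB = 13100·432/(1210·12600) = 0.3713 mm
δ_BC = 13100·878/(1466·12600) = 0.6228 mm
δ = Σδ_i = 0.9941 mm.

0.994 mm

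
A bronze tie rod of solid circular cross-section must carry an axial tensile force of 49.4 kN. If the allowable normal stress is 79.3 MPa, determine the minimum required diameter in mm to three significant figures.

Required area A ≥ P/σ_allow = 49400/79.3 = 623 mm².
For a solid circular section, d ≥ √(4A/π) = 28.16 mm.

28.2 mm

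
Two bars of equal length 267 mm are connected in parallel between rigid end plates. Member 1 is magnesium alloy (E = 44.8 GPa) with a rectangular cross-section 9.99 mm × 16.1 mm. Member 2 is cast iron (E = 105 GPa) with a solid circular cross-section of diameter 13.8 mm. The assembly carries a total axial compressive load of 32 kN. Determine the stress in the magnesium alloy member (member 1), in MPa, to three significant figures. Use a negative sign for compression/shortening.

-62.6 MPa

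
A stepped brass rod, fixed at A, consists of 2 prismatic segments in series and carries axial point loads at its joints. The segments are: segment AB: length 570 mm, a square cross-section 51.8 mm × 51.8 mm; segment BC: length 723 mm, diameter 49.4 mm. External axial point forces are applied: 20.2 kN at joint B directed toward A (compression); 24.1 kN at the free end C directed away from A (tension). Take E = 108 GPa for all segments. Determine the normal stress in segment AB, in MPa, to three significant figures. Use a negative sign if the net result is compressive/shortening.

Internal axial forces (sectioning from the free end, tension +): N_BC = 24.1 kN, N_AB = 3.9 kN.
A_AB = 2683 mm².
σ_AB = N_AB/A_AB = 3900/2683 = 1.453 MPa.

1.45 MPa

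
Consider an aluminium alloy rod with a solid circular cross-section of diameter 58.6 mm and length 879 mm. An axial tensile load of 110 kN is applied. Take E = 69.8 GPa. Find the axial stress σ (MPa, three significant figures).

A = 2697 mm².
σ = N/A = 110000/2697 = 40.79 MPa.

40.8 MPa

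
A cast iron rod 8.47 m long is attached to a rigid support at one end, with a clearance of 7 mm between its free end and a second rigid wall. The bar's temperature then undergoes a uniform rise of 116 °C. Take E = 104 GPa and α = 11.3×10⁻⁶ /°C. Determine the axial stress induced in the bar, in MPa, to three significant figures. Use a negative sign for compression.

-50.4 MPa

Free thermal expansion αLΔT = 11.3e-6 · 8470 · 116 = 11.1 mm.
The walls engage after the gap closes; constrained expansion = 11.1 − 7 = 4.102 mm.
The walls impose strain ε = −(4.102)/8470 = -4.8435e-04; σ = Eε = 104000 · -4.8435e-04 = -50.37 MPa.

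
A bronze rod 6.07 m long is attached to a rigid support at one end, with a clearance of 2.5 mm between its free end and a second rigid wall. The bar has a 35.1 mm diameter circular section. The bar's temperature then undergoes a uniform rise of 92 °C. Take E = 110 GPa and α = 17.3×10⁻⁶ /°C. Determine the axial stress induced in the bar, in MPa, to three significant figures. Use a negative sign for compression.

Free thermal expansion αLΔT = 17.3e-6 · 6070 · 92 = 9.661 mm.
The walls engage after the gap closes; constrained expansion = 9.661 − 2.5 = 7.161 mm.
The walls impose strain ε = −(7.161)/6070 = -1.1797e-03; σ = Eε = 110000 · -1.1797e-03 = -129.8 MPa.

-130 MPa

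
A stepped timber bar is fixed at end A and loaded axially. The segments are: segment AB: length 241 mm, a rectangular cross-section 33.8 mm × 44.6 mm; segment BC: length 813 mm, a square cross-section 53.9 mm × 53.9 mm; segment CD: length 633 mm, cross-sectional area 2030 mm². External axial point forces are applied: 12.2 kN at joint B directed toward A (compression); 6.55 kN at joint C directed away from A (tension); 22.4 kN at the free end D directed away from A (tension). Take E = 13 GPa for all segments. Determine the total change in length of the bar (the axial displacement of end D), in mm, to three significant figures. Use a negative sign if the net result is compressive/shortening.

Internal axial forces (sectioning from the free end, tension +): N_CD = 22.4 kN, N_BC = 28.95 kN, N_AB = 16.75 kN.
A_AB = 1507 mm².
A_BC = 2905 mm².
δ_AB = 16750·241/(1507·13000) = 0.206 mm
δ_BC = 28950·813/(2905·13000) = 0.6232 mm
δ_CD = 22400·633/(2030·13000) = 0.5373 mm
δ = Σδ_i = 1.366 mm.

1.37 mm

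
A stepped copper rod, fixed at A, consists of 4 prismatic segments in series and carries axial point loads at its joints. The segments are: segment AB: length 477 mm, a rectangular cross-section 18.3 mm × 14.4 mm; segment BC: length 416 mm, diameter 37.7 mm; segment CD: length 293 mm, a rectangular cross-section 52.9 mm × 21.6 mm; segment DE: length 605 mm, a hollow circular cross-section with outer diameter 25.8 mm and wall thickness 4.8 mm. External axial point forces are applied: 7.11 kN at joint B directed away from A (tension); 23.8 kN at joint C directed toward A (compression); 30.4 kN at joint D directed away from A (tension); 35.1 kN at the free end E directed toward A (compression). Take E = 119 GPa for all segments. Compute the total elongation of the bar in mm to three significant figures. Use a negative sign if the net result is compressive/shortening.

Internal axial forces (sectioning from the free end, tension +): N_DE = -35.1 kN, N_CD = -4.7 kN, N_BC = -28.5 kN, N_AB = -21.39 kN.
A_AB = 263.5 mm².
A_BC = 1116 mm².
A_CD = 1143 mm².
A_DE = 316.7 mm².
δ_AB = -21390·477/(263.5·119000) = -0.3254 mm
δ_BC = -28500·416/(1116·119000) = -0.08925 mm
δ_CD = -4700·293/(1143·119000) = -0.01013 mm
δ_DE = -35100·605/(316.7·119000) = -0.5635 mm
δ = Σδ_i = -0.9883 mm.

-0.988 mm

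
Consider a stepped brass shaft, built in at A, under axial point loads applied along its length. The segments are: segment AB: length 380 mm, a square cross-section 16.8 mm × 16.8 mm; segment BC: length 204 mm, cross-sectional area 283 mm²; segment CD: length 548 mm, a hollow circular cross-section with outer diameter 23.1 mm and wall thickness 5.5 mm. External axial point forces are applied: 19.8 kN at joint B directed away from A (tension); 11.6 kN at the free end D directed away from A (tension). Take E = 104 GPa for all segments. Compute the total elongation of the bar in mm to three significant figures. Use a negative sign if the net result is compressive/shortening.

0.688 mm

Internal axial forces (sectioning from the free end, tension +): N_CD = 11.6 kN, N_BC = 11.6 kN, N_AB = 31.4 kN.
A_AB = 282.2 mm².
A_CD = 304.1 mm².
δ_AB = 31400·380/(282.2·104000) = 0.4065 mm
δ_BC = 11600·204/(283·104000) = 0.0804 mm
δ_CD = 11600·548/(304.1·104000) = 0.201 mm
δ = Σδ_i = 0.6879 mm.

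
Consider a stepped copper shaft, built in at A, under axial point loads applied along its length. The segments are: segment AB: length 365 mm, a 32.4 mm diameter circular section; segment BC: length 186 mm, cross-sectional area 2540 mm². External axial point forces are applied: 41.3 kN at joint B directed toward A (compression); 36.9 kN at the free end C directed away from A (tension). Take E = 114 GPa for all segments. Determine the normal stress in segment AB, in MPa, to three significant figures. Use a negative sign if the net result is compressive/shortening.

-5.34 MPa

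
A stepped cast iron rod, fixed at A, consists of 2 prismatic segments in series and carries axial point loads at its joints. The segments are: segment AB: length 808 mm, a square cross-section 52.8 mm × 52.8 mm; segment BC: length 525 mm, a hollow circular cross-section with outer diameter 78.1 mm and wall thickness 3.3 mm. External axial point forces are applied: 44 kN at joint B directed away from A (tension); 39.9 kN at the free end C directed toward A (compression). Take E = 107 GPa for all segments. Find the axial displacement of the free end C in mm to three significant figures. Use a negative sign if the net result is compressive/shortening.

Internal axial forces (sectioning from the free end, tension +): N_BC = -39.9 kN, N_AB = 4.1 kN.
A_AB = 2788 mm².
A_BC = 775.5 mm².
δ_AB = 4100·808/(2788·107000) = 0.01111 mm
δ_BC = -39900·525/(775.5·107000) = -0.2525 mm
δ = Σδ_i = -0.2413 mm.

-0.241 mm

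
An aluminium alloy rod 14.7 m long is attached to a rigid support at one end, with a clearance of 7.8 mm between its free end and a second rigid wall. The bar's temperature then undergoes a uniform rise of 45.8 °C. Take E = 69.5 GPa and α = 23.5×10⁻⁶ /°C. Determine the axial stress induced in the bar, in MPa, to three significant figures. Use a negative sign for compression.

-37.9 MPa

Free thermal expansion αLΔT = 23.5e-6 · 14700 · 45.8 = 15.82 mm.
The walls engage after the gap closes; constrained expansion = 15.82 − 7.8 = 8.022 mm.
The walls impose strain ε = −(8.022)/14700 = -5.4569e-04; σ = Eε = 69500 · -5.4569e-04 = -37.93 MPa.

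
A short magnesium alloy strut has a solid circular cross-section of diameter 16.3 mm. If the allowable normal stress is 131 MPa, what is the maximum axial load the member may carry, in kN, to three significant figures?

27.3 kN

A = 208.7 mm².
P_max = σ_allow · A = 131 · 208.7 = 27340 N = 27.34 kN.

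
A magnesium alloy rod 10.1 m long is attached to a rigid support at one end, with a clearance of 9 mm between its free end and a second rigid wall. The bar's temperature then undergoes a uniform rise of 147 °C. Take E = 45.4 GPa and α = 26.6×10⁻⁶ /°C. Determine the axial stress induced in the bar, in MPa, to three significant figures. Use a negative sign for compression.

-137 MPa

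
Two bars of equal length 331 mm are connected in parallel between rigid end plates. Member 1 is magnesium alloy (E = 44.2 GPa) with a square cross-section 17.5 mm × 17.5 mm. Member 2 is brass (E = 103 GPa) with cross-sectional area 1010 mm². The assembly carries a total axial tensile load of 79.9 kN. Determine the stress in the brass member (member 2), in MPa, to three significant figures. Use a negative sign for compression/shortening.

70.0 MPa

A_1 = 306.2 mm².
Equal strain + equilibrium ⇒ each member carries load in proportion to AE: A₁E₁ = 13540000 N, A₂E₂ = 104000000 N, ΣAE = 117600000 N.
σ₂ = P·E₂/ΣAE = 79900·103000/117600000 = 70 MPa.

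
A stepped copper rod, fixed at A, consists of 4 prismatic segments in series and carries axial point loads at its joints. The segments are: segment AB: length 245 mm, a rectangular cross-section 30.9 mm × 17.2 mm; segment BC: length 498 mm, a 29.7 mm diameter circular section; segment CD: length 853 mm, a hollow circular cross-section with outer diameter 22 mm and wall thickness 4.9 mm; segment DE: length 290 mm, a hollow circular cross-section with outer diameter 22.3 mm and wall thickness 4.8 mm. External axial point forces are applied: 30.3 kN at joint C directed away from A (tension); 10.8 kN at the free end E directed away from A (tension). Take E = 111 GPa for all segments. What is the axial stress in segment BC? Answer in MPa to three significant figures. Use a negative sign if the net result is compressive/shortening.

59.3 MPa

Internal axial forces (sectioning from the free end, tension +): N_DE = 10.8 kN, N_CD = 10.8 kN, N_BC = 41.1 kN, N_AB = 41.1 kN.
A_BC = 692.8 mm².
σ_BC = N_BC/A_BC = 41100/692.8 = 59.33 MPa.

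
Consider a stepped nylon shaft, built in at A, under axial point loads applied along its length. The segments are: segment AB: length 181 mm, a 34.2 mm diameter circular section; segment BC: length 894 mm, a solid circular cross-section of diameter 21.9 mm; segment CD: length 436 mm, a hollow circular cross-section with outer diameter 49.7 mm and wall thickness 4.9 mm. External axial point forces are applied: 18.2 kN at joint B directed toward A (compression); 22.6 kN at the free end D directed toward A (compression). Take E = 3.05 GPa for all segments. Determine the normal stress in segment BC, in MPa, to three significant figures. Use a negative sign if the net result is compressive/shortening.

Internal axial forces (sectioning from the free end, tension +): N_CD = -22.6 kN, N_BC = -22.6 kN, N_AB = -40.8 kN.
A_BC = 376.7 mm².
σ_BC = N_BC/A_BC = -22600/376.7 = -60 MPa.

-60.0 MPa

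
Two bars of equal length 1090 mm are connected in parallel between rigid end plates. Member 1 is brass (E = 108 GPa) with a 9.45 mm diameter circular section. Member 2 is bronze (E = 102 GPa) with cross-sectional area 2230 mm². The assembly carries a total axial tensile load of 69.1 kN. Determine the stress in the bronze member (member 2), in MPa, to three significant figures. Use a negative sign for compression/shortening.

30.0 MPa

A_1 = 70.14 mm².
Equal strain + equilibrium ⇒ each member carries load in proportion to AE: A₁E₁ = 7575000 N, A₂E₂ = 227500000 N, ΣAE = 235000000 N.
σ₂ = P·E₂/ΣAE = 69100·102000/235000000 = 29.99 MPa.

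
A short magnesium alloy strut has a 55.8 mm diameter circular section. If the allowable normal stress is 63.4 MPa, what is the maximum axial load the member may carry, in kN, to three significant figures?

155 kN

A = 2445 mm².
P_max = σ_allow · A = 63.4 · 2445 = 155000 N = 155 kN.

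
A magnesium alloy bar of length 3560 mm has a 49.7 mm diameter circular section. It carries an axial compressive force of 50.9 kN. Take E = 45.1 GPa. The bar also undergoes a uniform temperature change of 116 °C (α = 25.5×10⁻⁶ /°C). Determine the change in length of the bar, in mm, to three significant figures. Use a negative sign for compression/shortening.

A = 1940 mm².
δ_mech = NL/(AE) = -50900·3560/(1940·45100) = -2.071 mm.
δ_thermal = αLΔT = 25.5e-6·3560·116 = 10.53 mm.
δ = δ_mech + δ_thermal = 8.459 mm.

8.46 mm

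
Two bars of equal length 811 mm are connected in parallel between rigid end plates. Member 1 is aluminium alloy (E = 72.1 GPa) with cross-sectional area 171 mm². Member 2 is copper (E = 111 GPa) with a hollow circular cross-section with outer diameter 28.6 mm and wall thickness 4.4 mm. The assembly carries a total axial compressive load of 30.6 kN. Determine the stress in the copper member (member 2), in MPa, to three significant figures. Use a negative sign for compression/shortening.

-68.7 MPa

A_2 = 334.5 mm².
Equal strain + equilibrium ⇒ each member carries load in proportion to AE: A₁E₁ = 12330000 N, A₂E₂ = 37130000 N, ΣAE = 49460000 N.
σ₂ = P·E₂/ΣAE = -30600·111000/49460000 = -68.67 MPa.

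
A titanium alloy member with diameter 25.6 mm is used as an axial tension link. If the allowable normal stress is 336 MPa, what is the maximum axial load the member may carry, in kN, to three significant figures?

173 kN

A = 514.7 mm².
P_max = σ_allow · A = 336 · 514.7 = 172900 N = 172.9 kN.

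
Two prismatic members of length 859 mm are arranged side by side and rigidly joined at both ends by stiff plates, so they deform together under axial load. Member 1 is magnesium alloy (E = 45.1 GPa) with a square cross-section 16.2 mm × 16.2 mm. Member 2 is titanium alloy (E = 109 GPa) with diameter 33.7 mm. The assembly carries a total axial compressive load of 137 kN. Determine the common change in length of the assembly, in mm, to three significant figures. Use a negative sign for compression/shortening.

-1.08 mm

A_1 = 262.4 mm².
A_2 = 892 mm².
Equal strain + equilibrium ⇒ each member carries load in proportion to AE: A₁E₁ = 11840000 N, A₂E₂ = 97220000 N, ΣAE = 109100000 N.
δ = PL/ΣAE = -137000·859/109100000 = -1.079 mm.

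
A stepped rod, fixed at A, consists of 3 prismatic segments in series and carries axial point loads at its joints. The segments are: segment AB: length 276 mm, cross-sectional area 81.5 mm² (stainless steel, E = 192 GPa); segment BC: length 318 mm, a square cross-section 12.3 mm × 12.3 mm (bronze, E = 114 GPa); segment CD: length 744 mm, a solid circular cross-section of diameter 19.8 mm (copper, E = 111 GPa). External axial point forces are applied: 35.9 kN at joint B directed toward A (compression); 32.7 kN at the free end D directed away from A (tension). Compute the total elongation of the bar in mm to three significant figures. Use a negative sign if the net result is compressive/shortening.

1.26 mm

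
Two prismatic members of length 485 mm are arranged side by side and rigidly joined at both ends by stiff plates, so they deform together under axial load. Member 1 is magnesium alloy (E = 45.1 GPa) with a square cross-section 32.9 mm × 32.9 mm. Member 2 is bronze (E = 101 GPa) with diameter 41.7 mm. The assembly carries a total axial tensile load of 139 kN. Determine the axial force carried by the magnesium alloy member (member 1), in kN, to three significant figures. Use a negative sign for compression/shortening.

A_1 = 1082 mm².
A_2 = 1366 mm².
Equal strain + equilibrium ⇒ each member carries load in proportion to AE: A₁E₁ = 48820000 N, A₂E₂ = 137900000 N, ΣAE = 186800000 N.
F₁ = P·A₁E₁/ΣAE = 139000·48820000/186800000 = 36330 N.

36.3 kN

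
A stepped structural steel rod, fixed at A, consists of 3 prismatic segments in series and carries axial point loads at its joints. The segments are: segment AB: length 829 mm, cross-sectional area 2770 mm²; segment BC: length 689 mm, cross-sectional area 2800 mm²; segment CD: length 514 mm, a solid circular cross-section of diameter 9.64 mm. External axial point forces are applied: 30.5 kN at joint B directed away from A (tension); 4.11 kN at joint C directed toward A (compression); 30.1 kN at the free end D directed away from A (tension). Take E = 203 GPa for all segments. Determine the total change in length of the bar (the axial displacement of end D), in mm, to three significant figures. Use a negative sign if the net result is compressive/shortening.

Internal axial forces (sectioning from the free end, tension +): N_CD = 30.1 kN, N_BC = 25.99 kN, N_AB = 56.49 kN.
A_CD = 72.99 mm².
δ_AB = 56490·829/(2770·203000) = 0.08328 mm
δ_BC = 25990·689/(2800·203000) = 0.0315 mm
δ_CD = 30100·514/(72.99·203000) = 1.044 mm
δ = Σδ_i = 1.159 mm.

1.16 mm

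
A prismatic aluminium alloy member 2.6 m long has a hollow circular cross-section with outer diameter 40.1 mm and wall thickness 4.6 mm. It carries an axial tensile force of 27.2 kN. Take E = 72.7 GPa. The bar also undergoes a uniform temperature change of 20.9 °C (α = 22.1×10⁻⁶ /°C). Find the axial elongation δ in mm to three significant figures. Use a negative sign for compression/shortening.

A = 513 mm².
δ_mech = NL/(AE) = 27200·2600/(513·72700) = 1.896 mm.
δ_thermal = αLΔT = 22.1e-6·2600·20.9 = 1.201 mm.
δ = δ_mech + δ_thermal = 3.097 mm.

3.10 mm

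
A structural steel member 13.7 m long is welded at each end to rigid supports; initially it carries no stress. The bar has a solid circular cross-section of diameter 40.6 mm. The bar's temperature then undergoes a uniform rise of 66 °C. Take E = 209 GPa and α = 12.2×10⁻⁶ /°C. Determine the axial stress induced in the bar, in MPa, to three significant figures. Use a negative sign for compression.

-168 MPa

Free thermal expansion αLΔT = 12.2e-6 · 13700 · 66 = 11.03 mm.
The walls impose strain ε = −(11.03)/13700 = -8.0520e-04; σ = Eε = 209000 · -8.0520e-04 = -168.3 MPa.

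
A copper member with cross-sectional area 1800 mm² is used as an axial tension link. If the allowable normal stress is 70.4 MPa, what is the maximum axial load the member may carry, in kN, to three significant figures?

P_max = σ_allow · A = 70.4 · 1800 = 126700 N = 126.7 kN.

127 kN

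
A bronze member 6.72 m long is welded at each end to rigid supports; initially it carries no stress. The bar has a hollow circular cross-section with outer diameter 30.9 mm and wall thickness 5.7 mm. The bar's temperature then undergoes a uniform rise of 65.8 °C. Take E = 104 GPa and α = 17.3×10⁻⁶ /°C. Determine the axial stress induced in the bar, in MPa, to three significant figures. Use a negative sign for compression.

-118 MPa

Free thermal expansion αLΔT = 17.3e-6 · 6720 · 65.8 = 7.65 mm.
The walls impose strain ε = −(7.65)/6720 = -1.1383e-03; σ = Eε = 104000 · -1.1383e-03 = -118.4 MPa.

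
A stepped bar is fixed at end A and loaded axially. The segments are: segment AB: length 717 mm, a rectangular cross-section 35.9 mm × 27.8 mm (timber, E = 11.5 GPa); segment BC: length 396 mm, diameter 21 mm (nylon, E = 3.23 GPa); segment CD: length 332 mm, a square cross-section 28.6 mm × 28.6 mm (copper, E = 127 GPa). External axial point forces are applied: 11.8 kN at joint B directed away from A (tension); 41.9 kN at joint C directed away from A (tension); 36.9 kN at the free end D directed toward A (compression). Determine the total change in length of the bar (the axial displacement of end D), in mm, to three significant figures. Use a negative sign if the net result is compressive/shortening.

2.70 mm

Internal axial forces (sectioning from the free end, tension +): N_CD = -36.9 kN, N_BC = 5 kN, N_AB = 16.8 kN.
A_AB = 998 mm².
A_BC = 346.4 mm².
A_CD = 818 mm².
δ_AB = 16800·717/(998·11500) = 1.05 mm
δ_BC = 5000·396/(346.4·3230) = 1.77 mm
δ_CD = -36900·332/(818·127000) = -0.1179 mm
δ = Σδ_i = 2.701 mm.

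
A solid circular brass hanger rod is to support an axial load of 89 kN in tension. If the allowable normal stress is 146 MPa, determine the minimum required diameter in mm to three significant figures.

Required area A ≥ P/σ_allow = 89000/146 = 609.6 mm².
For a solid circular section, d ≥ √(4A/π) = 27.86 mm.

27.9 mm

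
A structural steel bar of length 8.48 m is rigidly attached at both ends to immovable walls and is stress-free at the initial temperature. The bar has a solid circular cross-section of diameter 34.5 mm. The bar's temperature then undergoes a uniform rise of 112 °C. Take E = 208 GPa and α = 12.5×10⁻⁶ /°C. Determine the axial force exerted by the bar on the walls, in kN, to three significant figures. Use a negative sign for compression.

-272 kN

Free thermal expansion αLΔT = 12.5e-6 · 8480 · 112 = 11.87 mm.
The walls impose strain ε = −(11.87)/8480 = -1.4000e-03; σ = Eε = 208000 · -1.4000e-03 = -291.2 MPa.
Wall reaction R = σ·A = -291.2·934.8 = -272200 N = -272.2 kN.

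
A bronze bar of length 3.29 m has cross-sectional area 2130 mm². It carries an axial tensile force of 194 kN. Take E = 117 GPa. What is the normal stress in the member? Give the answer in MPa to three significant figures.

σ = N/A = 194000/2130 = 91.08 MPa.

91.1 MPa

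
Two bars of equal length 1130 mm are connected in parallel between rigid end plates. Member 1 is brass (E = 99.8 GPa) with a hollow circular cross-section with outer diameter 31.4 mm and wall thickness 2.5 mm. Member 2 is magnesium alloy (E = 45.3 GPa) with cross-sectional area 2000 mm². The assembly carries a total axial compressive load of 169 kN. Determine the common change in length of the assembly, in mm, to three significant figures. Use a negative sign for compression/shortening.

-1.69 mm

A_1 = 227 mm².
Equal strain + equilibrium ⇒ each member carries load in proportion to AE: A₁E₁ = 22650000 N, A₂E₂ = 90600000 N, ΣAE = 113300000 N.
δ = PL/ΣAE = -169000·1130/113300000 = -1.686 mm.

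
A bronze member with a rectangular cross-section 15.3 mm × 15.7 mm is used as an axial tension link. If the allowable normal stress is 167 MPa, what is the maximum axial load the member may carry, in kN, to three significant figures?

40.1 kN

A = 240.2 mm².
P_max = σ_allow · A = 167 · 240.2 = 40120 N = 40.12 kN.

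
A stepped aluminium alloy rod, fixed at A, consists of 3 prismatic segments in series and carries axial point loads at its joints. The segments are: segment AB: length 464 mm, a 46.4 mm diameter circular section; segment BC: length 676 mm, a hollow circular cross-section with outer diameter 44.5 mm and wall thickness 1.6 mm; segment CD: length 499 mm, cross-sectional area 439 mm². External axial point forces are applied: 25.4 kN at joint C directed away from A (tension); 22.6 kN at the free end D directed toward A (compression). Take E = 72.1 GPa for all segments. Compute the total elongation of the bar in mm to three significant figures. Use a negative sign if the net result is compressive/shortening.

Internal axial forces (sectioning from the free end, tension +): N_CD = -22.6 kN, N_BC = 2.8 kN, N_AB = 2.8 kN.
A_AB = 1691 mm².
A_BC = 215.6 mm².
δ_AB = 2800·464/(1691·72100) = 0.01066 mm
δ_BC = 2800·676/(215.6·72100) = 0.1217 mm
δ_CD = -22600·499/(439·72100) = -0.3563 mm
δ = Σδ_i = -0.2239 mm.

-0.224 mm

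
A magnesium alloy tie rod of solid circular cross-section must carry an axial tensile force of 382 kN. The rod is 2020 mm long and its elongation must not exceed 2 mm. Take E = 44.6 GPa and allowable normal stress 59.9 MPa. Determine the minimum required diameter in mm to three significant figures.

Required area A ≥ P/σ_allow = 382000/59.9 = 6377 mm².
For a solid circular section, d ≥ √(4A/π) = 90.11 mm.
Elongation limit: A ≥ PL/(Eδ_allow) = 382000·2020/(44600·2) = 8651 mm² ⇒ d ≥ 104.9 mm.
The elongation limit governs.

105 mm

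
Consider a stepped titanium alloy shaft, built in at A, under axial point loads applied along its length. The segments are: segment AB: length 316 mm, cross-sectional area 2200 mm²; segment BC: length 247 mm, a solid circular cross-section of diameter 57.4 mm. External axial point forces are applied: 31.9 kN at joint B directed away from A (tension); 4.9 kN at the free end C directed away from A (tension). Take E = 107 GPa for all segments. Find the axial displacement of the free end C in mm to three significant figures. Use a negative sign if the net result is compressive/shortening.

0.0538 mm

Internal axial forces (sectioning from the free end, tension +): N_BC = 4.9 kN, N_AB = 36.8 kN.
A_BC = 2588 mm².
δ_AB = 36800·316/(2200·107000) = 0.0494 mm
δ_BC = 4900·247/(2588·107000) = 0.004371 mm
δ = Σδ_i = 0.05377 mm.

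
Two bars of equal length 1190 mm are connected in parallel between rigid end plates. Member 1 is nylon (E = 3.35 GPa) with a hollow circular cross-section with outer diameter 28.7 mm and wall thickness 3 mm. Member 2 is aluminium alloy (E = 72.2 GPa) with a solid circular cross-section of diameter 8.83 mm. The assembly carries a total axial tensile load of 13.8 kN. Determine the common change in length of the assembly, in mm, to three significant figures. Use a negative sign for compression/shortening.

3.14 mm

A_1 = 242.2 mm².
A_2 = 61.24 mm².
Equal strain + equilibrium ⇒ each member carries load in proportion to AE: A₁E₁ = 811400 N, A₂E₂ = 4421000 N, ΣAE = 5233000 N.
δ = PL/ΣAE = 13800·1190/5233000 = 3.138 mm.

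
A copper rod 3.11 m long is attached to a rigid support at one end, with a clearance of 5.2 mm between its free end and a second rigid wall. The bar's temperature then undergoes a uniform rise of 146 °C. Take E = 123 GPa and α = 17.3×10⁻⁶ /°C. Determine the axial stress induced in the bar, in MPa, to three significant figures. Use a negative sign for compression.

Free thermal expansion αLΔT = 17.3e-6 · 3110 · 146 = 7.855 mm.
The walls engage after the gap closes; constrained expansion = 7.855 − 5.2 = 2.655 mm.
The walls impose strain ε = −(2.655)/3110 = -8.5377e-04; σ = Eε = 123000 · -8.5377e-04 = -105 MPa.

-105 MPa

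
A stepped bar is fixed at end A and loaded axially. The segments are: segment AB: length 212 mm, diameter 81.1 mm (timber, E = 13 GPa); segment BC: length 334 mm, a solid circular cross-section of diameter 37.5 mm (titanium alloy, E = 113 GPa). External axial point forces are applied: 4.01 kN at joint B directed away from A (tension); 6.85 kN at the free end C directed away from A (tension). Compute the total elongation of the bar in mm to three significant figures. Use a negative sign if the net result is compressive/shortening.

Internal axial forces (sectioning from the free end, tension +): N_BC = 6.85 kN, N_AB = 10.86 kN.
A_AB = 5166 mm².
A_BC = 1104 mm².
δ_AB = 10860·212/(5166·13000) = 0.03428 mm
δ_BC = 6850·334/(1104·113000) = 0.01833 mm
δ = Σδ_i = 0.05262 mm.

0.0526 mm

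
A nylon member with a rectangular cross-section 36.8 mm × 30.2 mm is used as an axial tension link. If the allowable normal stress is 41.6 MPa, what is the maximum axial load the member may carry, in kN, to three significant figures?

A = 1111 mm².
P_max = σ_allow · A = 41.6 · 1111 = 46230 N = 46.23 kN.

46.2 kN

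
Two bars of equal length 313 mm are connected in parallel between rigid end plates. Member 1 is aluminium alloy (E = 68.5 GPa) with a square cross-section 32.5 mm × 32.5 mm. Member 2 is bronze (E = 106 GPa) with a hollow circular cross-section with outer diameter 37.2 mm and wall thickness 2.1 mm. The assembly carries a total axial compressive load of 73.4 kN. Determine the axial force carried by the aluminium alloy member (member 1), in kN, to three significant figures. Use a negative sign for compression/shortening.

-54.8 kN

A_1 = 1056 mm².
A_2 = 231.6 mm².
Equal strain + equilibrium ⇒ each member carries load in proportion to AE: A₁E₁ = 72350000 N, A₂E₂ = 24550000 N, ΣAE = 96900000 N.
F₁ = P·A₁E₁/ΣAE = -73400·72350000/96900000 = -54810 N.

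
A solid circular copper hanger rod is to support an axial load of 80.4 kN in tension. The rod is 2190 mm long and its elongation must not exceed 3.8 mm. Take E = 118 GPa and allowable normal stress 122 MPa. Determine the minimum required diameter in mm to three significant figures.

29.0 mm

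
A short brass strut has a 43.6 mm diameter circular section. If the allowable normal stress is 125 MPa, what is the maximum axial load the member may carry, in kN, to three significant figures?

187 kN

A = 1493 mm².
P_max = σ_allow · A = 125 · 1493 = 186600 N = 186.6 kN.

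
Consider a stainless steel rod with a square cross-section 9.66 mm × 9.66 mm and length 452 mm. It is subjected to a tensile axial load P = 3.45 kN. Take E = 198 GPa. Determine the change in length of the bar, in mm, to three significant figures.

A = 93.32 mm².
δ_mech = NL/(AE) = 3450·452/(93.32·198000) = 0.0844 mm.

0.0844 mm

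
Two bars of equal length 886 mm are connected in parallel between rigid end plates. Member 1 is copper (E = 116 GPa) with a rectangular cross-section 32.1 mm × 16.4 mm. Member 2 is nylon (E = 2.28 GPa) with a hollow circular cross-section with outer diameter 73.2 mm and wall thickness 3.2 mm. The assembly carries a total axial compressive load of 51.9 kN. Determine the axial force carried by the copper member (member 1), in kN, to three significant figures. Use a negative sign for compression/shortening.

-50.6 kN

A_1 = 526.4 mm².
A_2 = 703.7 mm².
Equal strain + equilibrium ⇒ each member carries load in proportion to AE: A₁E₁ = 61070000 N, A₂E₂ = 1604000 N, ΣAE = 62670000 N.
F₁ = P·A₁E₁/ΣAE = -51900·61070000/62670000 = -50570 N.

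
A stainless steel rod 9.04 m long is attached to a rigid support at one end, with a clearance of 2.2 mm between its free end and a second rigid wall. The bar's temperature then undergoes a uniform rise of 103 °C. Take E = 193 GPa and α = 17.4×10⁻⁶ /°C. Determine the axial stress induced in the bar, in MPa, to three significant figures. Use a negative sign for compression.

-299 MPa

Free thermal expansion αLΔT = 17.4e-6 · 9040 · 103 = 16.2 mm.
The walls engage after the gap closes; constrained expansion = 16.2 − 2.2 = 14 mm.
The walls impose strain ε = −(14)/9040 = -1.5488e-03; σ = Eε = 193000 · -1.5488e-03 = -298.9 MPa.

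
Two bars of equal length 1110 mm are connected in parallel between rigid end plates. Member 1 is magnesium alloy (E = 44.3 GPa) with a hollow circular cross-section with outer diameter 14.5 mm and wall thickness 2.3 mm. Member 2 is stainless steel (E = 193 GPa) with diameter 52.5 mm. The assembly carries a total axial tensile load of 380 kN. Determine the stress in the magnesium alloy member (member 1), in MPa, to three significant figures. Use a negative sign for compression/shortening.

39.9 MPa

A_1 = 88.15 mm².
A_2 = 2165 mm².
Equal strain + equilibrium ⇒ each member carries load in proportion to AE: A₁E₁ = 3905000 N, A₂E₂ = 417800000 N, ΣAE = 421700000 N.
σ₁ = P·E₁/ΣAE = 380000·44300/421700000 = 39.92 MPa.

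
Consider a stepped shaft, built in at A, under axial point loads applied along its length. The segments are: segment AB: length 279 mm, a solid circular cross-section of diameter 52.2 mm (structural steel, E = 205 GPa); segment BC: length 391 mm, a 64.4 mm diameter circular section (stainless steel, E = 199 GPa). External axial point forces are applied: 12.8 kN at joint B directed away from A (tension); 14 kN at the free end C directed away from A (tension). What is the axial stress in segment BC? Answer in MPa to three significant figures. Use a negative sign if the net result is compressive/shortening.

4.30 MPa

Internal axial forces (sectioning from the free end, tension +): N_BC = 14 kN, N_AB = 26.8 kN.
A_BC = 3257 mm².
σ_BC = N_BC/A_BC = 14000/3257 = 4.298 MPa.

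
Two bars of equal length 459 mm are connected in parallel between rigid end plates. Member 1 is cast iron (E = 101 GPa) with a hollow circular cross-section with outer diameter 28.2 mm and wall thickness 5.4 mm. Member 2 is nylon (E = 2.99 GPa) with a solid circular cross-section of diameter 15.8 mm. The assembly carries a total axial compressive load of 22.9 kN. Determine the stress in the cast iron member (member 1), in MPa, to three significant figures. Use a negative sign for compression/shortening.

A_1 = 386.8 mm².
A_2 = 196.1 mm².
Equal strain + equilibrium ⇒ each member carries load in proportion to AE: A₁E₁ = 39070000 N, A₂E₂ = 586200 N, ΣAE = 39650000 N.
σ₁ = P·E₁/ΣAE = -22900·101000/39650000 = -58.33 MPa.

-58.3 MPa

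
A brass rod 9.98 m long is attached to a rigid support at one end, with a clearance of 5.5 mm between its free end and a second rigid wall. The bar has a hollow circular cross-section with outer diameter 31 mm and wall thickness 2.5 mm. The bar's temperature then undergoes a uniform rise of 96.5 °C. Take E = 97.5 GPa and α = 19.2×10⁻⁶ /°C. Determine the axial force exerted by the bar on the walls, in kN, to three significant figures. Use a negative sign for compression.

-28.4 kN

Free thermal expansion αLΔT = 19.2e-6 · 9980 · 96.5 = 18.49 mm.
The walls engage after the gap closes; constrained expansion = 18.49 − 5.5 = 12.99 mm.
The walls impose strain ε = −(12.99)/9980 = -1.3017e-03; σ = Eε = 97500 · -1.3017e-03 = -126.9 MPa.
Wall reaction R = σ·A = -126.9·223.8 = -28410 N = -28.41 kN.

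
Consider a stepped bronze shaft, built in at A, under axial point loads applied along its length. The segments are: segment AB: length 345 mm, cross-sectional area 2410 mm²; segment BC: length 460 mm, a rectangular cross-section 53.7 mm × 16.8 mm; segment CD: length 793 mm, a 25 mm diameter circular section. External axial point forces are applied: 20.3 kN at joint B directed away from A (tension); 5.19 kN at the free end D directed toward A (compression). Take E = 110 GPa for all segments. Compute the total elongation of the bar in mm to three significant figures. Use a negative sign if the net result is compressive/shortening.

-0.0806 mm

Internal axial forces (sectioning from the free end, tension +): N_CD = -5.19 kN, N_BC = -5.19 kN, N_AB = 15.11 kN.
A_BC = 902.2 mm².
A_CD = 490.9 mm².
δ_AB = 15110·345/(2410·110000) = 0.01966 mm
δ_BC = -5190·460/(902.2·110000) = -0.02406 mm
δ_CD = -5190·793/(490.9·110000) = -0.07622 mm
δ = Σδ_i = -0.08061 mm.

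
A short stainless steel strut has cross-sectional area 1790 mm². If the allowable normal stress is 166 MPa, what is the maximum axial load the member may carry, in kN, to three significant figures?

297 kN

P_max = σ_allow · A = 166 · 1790 = 297100 N = 297.1 kN.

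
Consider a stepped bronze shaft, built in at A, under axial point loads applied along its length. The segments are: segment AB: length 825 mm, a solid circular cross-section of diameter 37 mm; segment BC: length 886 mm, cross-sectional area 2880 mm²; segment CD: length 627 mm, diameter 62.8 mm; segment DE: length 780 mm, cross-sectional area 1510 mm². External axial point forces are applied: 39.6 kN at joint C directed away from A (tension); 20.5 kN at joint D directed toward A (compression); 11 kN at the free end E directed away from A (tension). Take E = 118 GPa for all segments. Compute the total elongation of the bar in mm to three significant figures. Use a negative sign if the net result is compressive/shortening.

0.306 mm

Internal axial forces (sectioning from the free end, tension +): N_DE = 11 kN, N_CD = -9.5 kN, N_BC = 30.1 kN, N_AB = 30.1 kN.
A_AB = 1075 mm².
A_CD = 3097 mm².
δ_AB = 30100·825/(1075·118000) = 0.1957 mm
δ_BC = 30100·886/(2880·118000) = 0.07847 mm
δ_CD = -9500·627/(3097·118000) = -0.0163 mm
δ_DE = 11000·780/(1510·118000) = 0.04815 mm
δ = Σδ_i = 0.3061 mm.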